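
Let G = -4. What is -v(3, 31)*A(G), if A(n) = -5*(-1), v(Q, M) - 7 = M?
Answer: -190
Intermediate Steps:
v(Q, M) = 7 + M
A(n) = 5
-v(3, 31)*A(G) = -(7 + 31)*5 = -38*5 = -1*190 = -190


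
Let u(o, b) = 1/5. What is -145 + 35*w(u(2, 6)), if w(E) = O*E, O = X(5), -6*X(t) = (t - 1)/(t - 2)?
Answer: -1319/9 ≈ -146.56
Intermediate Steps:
X(t) = -(-1 + t)/(6*(-2 + t)) (X(t) = -(t - 1)/(6*(t - 2)) = -(-1 + t)/(6*(-2 + t)))
O = -2/9 (O = (1 - 1*5)/(6*(-2 + 5)) = (⅙)*(1 - 5)/3 = (⅙)*(⅓)*(-4) = -2/9 ≈ -0.22222)
u(o, b) = ⅕
w(E) = -2*E/9
-145 + 35*w(u(2, 6)) = -145 + 35*(-2/9*⅕) = -145 + 35*(-2/45) = -145 - 14/9 = -1319/9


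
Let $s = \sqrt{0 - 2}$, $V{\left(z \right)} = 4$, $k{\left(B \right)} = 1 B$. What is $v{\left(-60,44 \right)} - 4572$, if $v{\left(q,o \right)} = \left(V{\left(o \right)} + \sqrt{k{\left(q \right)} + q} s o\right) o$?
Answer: $-4396 - 7744 \sqrt{15} \approx -34388.0$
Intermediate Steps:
$k{\left(B \right)} = B$
$s = i \sqrt{2}$ ($s = \sqrt{-2} = i \sqrt{2} \approx 1.4142 i$)
$v{\left(q,o \right)} = o \left(4 + 2 i o \sqrt{q}\right)$ ($v{\left(q,o \right)} = \left(4 + \sqrt{q + q} i \sqrt{2} o\right) o = \left(4 + \sqrt{2 q} i \sqrt{2} o\right) o = \left(4 + \sqrt{2} \sqrt{q} i \sqrt{2} o\right) o = \left(4 + 2 i \sqrt{q} o\right) o = \left(4 + 2 i o \sqrt{q}\right) o = o \left(4 + 2 i o \sqrt{q}\right)$)
$v{\left(-60,44 \right)} - 4572 = 2 \cdot 44 \left(2 + i 44 \sqrt{-60}\right) - 4572 = 2 \cdot 44 \left(2 + i 44 \cdot 2 i \sqrt{15}\right) - 4572 = 2 \cdot 44 \left(2 - 88 \sqrt{15}\right) - 4572 = \left(176 - 7744 \sqrt{15}\right) - 4572 = -4396 - 7744 \sqrt{15}$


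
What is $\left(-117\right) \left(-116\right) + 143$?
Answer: $13715$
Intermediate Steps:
$\left(-117\right) \left(-116\right) + 143 = 13572 + 143 = 13715$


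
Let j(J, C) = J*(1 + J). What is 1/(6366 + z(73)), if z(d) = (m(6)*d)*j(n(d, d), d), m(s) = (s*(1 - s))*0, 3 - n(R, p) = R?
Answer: 1/6366 ≈ 0.00015708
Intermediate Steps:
n(R, p) = 3 - R
m(s) = 0
z(d) = 0 (z(d) = (0*d)*((3 - d)*(1 + (3 - d))) = 0*((3 - d)*(4 - d)) = 0)
1/(6366 + z(73)) = 1/(6366 + 0) = 1/6366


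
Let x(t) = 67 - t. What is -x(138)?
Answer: 71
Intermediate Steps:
-x(138) = -(67 - 1*138) = -(67 - 138) = -1*(-71) = 71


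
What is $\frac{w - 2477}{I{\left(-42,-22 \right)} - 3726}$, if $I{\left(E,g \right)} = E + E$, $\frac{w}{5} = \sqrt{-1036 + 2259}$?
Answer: $\frac{2477}{3810} - \frac{\sqrt{1223}}{762} \approx 0.60424$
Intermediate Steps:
$w = 5 \sqrt{1223}$ ($w = 5 \sqrt{-1036 + 2259} = 5 \sqrt{1223} \approx 174.86$)
$I{\left(E,g \right)} = 2 E$
$\frac{w - 2477}{I{\left(-42,-22 \right)} - 3726} = \frac{5 \sqrt{1223} - 2477}{2 \left(-42\right) - 3726} = \frac{-2477 + 5 \sqrt{1223}}{-84 - 3726} = \frac{-2477 + 5 \sqrt{1223}}{-3810} = \left(-2477 + 5 \sqrt{1223}\right) \left(- \frac{1}{3810}\right) = \frac{2477}{3810} - \frac{\sqrt{1223}}{762}$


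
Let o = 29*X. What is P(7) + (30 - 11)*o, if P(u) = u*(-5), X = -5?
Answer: -2790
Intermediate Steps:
o = -145 (o = 29*(-5) = -145)
P(u) = -5*u
P(7) + (30 - 11)*o = -5*7 + (30 - 11)*(-145) = -35 + 19*(-145) = -35 - 2755 = -2790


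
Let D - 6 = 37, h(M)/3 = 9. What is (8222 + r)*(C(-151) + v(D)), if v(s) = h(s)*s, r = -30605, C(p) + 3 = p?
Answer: -22539681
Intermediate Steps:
h(M) = 27 (h(M) = 3*9 = 27)
C(p) = -3 + p
D = 43 (D = 6 + 37 = 43)
v(s) = 27*s
(8222 + r)*(C(-151) + v(D)) = (8222 - 30605)*((-3 - 151) + 27*43) = -22383*(-154 + 1161) = -22383*1007 = -22539681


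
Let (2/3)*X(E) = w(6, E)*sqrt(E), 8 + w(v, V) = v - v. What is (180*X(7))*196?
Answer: -423360*sqrt(7) ≈ -1.1201e+6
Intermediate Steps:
w(v, V) = -8 (w(v, V) = -8 + (v - v) = -8 + 0 = -8)
X(E) = -12*sqrt(E) (X(E) = 3*(-8*sqrt(E))/2 = -12*sqrt(E))
(180*X(7))*196 = (180*(-12*sqrt(7)))*196 = -2160*sqrt(7)*196 = -423360*sqrt(7)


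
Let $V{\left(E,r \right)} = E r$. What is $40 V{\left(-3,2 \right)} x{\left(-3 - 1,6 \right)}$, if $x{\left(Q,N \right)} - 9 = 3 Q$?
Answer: $720$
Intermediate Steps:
$x{\left(Q,N \right)} = 9 + 3 Q$
$40 V{\left(-3,2 \right)} x{\left(-3 - 1,6 \right)} = 40 \left(\left(-3\right) 2\right) \left(9 + 3 \left(-3 - 1\right)\right) = 40 \left(-6\right) \left(9 + 3 \left(-3 - 1\right)\right) = - 240 \left(9 + 3 \left(-4\right)\right) = - 240 \left(9 - 12\right) = \left(-240\right) \left(-3\right) = 720$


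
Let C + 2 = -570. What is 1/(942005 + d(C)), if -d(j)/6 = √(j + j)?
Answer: 942005/887373461209 + 12*I*√286/887373461209 ≈ 1.0616e-6 + 2.287e-10*I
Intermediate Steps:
C = -572 (C = -2 - 570 = -572)
d(j) = -6*√2*√j (d(j) = -6*√(j + j) = -6*√2*√j)
1/(942005 + d(C)) = 1/(942005 - 6*√2*√(-572)) = 1/(942005 - 6*√2*2*I*√143) = 1/(942005 - 12*I*√286)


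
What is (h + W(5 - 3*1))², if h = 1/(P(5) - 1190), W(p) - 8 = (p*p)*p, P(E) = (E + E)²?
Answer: 304118721/1188100 ≈ 255.97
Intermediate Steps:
P(E) = 4*E² (P(E) = (2*E)² = 4*E²)
W(p) = 8 + p³ (W(p) = 8 + (p*p)*p = 8 + p²*p = 8 + p³)
h = -1/1090 (h = 1/(4*5² - 1190) = 1/(4*25 - 1190) = 1/(100 - 1190) = 1/(-1090) = -1/1090 ≈ -0.00091743)
(h + W(5 - 3*1))² = (-1/1090 + (8 + (5 - 3*1)³))² = (-1/1090 + (8 + (5 - 3)³))² = (-1/1090 + (8 + 2³))² = (-1/1090 + (8 + 8))² = (-1/1090 + 16)² = (17439/1090)² = 304118721/1188100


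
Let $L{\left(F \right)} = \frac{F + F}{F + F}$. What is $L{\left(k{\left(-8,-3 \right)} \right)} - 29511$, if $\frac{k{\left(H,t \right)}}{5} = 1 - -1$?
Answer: $-29510$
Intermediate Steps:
$k{\left(H,t \right)} = 10$ ($k{\left(H,t \right)} = 5 \left(1 - -1\right) = 5 \left(1 + 1\right) = 5 \cdot 2 = 10$)
$L{\left(F \right)} = 1$ ($L{\left(F \right)} = \frac{2 F}{2 F} = 2 F \frac{1}{2 F} = 1$)
$L{\left(k{\left(-8,-3 \right)} \right)} - 29511 = 1 - 29511 = -29510$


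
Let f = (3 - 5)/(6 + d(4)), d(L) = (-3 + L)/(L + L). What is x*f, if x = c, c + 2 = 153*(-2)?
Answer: 704/7 ≈ 100.57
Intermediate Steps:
d(L) = (-3 + L)/(2*L) (d(L) = (-3 + L)/((2*L)) = (-3 + L)*(1/(2*L)) = (-3 + L)/(2*L))
c = -308 (c = -2 + 153*(-2) = -2 - 306 = -308)
x = -308
f = -16/49 (f = (3 - 5)/(6 + (½)*(-3 + 4)/4) = -2/(6 + (½)*(¼)*1) = -2/(6 + ⅛) = -2/49/8 = -2*8/49 = -16/49 ≈ -0.32653)
x*f = -308*(-16/49) = 704/7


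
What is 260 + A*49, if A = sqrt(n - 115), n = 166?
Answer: 260 + 49*sqrt(51) ≈ 609.93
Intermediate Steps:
A = sqrt(51) (A = sqrt(166 - 115) = sqrt(51) ≈ 7.1414)
260 + A*49 = 260 + sqrt(51)*49 = 260 + 49*sqrt(51)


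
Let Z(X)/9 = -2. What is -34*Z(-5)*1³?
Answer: 612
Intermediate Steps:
Z(X) = -18 (Z(X) = 9*(-2) = -18)
-34*Z(-5)*1³ = -34*(-18)*1³ = 612*1 = 612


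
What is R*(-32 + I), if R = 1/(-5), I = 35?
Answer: -⅗ ≈ -0.60000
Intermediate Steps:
R = -⅕ ≈ -0.20000
R*(-32 + I) = -(-32 + 35)/5 = -⅕*3 = -⅗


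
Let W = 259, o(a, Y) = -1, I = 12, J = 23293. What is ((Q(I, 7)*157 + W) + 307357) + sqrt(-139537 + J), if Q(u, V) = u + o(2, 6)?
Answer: 309343 + 6*I*sqrt(3229) ≈ 3.0934e+5 + 340.95*I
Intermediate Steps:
Q(u, V) = -1 + u (Q(u, V) = u - 1 = -1 + u)
((Q(I, 7)*157 + W) + 307357) + sqrt(-139537 + J) = (((-1 + 12)*157 + 259) + 307357) + sqrt(-139537 + 23293) = ((11*157 + 259) + 307357) + sqrt(-116244) = ((1727 + 259) + 307357) + 6*I*sqrt(3229) = (1986 + 307357) + 6*I*sqrt(3229) = 309343 + 6*I*sqrt(3229)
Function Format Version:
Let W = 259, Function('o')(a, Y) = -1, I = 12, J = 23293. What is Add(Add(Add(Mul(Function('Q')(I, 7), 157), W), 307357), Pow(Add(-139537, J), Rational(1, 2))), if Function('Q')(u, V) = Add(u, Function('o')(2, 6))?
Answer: Add(309343, Mul(6, I, Pow(3229, Rational(1, 2)))) ≈ Add(3.0934e+5, Mul(340.95, I))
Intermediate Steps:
Function('Q')(u, V) = Add(-1, u) (Function('Q')(u, V) = Add(u, -1) = Add(-1, u))
Add(Add(Add(Mul(Function('Q')(I, 7), 157), W), 307357), Pow(Add(-139537, J), Rational(1, 2))) = Add(Add(Add(Mul(Add(-1, 12), 157), 259), 307357), Pow(Add(-139537, 23293), Rational(1, 2))) = Add(Add(Add(Mul(11, 157), 259), 307357), Pow(-116244, Rational(1, 2))) = Add(Add(Add(1727, 259), 307357), Mul(6, I, Pow(3229, Rational(1, 2)))) = Add(Add(1986, 307357), Mul(6, I, Pow(3229, Rational(1, 2)))) = Add(309343, Mul(6, I, Pow(3229, Rational(1, 2))))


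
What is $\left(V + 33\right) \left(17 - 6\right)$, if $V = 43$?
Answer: $836$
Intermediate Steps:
$\left(V + 33\right) \left(17 - 6\right) = \left(43 + 33\right) \left(17 - 6\right) = 76 \left(17 - 6\right) = 76 \cdot 11 = 836$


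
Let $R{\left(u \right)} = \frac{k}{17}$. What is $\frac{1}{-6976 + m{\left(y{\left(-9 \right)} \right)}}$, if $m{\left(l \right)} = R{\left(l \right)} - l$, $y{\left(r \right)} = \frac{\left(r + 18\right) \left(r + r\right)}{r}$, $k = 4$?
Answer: $- \frac{17}{118894} \approx -0.00014298$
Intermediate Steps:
$R{\left(u \right)} = \frac{4}{17}$
$y{\left(r \right)} = 36 + 2 r$ ($y{\left(r \right)} = \frac{\left(18 + r\right) 2 r}{r} = \frac{2 r \left(18 + r\right)}{r} = 36 + 2 r$)
$m{\left(l \right)} = \frac{4}{17} - l$
$\frac{1}{-6976 + m{\left(y{\left(-9 \right)} \right)}} = \frac{1}{-6976 + \left(\frac{4}{17} - \left(36 + 2 \left(-9\right)\right)\right)} = \frac{1}{-6976 + \left(\frac{4}{17} - \left(36 - 18\right)\right)} = \frac{1}{-6976 + \left(\frac{4}{17} - 18\right)} = \frac{1}{-6976 - \frac{302}{17}} = \frac{1}{- \frac{118894}{17}} = - \frac{17}{118894}$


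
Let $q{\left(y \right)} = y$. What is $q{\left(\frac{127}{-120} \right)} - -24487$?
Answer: $\frac{2938313}{120} \approx 24486.0$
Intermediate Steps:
$q{\left(\frac{127}{-120} \right)} - -24487 = \frac{127}{-120} - -24487 = 127 \left(- \frac{1}{120}\right) + 24487 = - \frac{127}{120} + 24487 = \frac{2938313}{120}$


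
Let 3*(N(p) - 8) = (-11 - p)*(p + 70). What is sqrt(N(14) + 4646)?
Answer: sqrt(3954) ≈ 62.881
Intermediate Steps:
N(p) = 8 + (-11 - p)*(70 + p)/3 (N(p) = 8 + ((-11 - p)*(p + 70))/3 = 8 + ((-11 - p)*(70 + p))/3 = 8 + (-11 - p)*(70 + p)/3)
sqrt(N(14) + 4646) = sqrt((-746/3 - 27*14 - 1/3*14**2) + 4646) = sqrt((-746/3 - 378 - 1/3*196) + 4646) = sqrt((-746/3 - 378 - 196/3) + 4646) = sqrt(-692 + 4646) = sqrt(3954)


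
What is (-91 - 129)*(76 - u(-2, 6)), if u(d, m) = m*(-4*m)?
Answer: -48400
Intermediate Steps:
u(d, m) = -4*m**2
(-91 - 129)*(76 - u(-2, 6)) = (-91 - 129)*(76 - (-4)*6**2) = -220*(76 - (-4)*36) = -220*(76 - 1*(-144)) = -220*(76 + 144) = -220*220 = -48400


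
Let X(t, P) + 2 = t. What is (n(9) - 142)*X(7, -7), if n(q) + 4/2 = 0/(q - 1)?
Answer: -720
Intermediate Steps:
X(t, P) = -2 + t
n(q) = -2 (n(q) = -2 + 0/(q - 1) = -2 + 0/(-1 + q) = -2 + 0 = -2)
(n(9) - 142)*X(7, -7) = (-2 - 142)*(-2 + 7) = -144*5 = -720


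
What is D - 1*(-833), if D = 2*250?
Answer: 1333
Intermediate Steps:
D = 500
D - 1*(-833) = 500 - 1*(-833) = 500 + 833 = 1333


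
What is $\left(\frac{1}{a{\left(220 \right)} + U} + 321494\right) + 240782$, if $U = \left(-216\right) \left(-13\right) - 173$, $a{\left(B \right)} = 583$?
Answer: $\frac{1809404169}{3218} \approx 5.6228 \cdot 10^{5}$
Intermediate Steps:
$U = 2635$ ($U = 2808 - 173 = 2635$)
$\left(\frac{1}{a{\left(220 \right)} + U} + 321494\right) + 240782 = \left(\frac{1}{583 + 2635} + 321494\right) + 240782 = \left(\frac{1}{3218} + 321494\right) + 240782 = \frac{1034567693}{3218} + 240782 = \frac{1809404169}{3218}$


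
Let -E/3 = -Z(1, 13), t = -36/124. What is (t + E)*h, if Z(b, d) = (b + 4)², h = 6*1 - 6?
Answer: 0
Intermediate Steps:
h = 0 (h = 6 - 6 = 0)
Z(b, d) = (4 + b)²
t = -9/31 (t = -36*1/124 = -9/31 ≈ -0.29032)
E = 75 (E = -(-3)*(4 + 1)² = -(-3)*5² = -(-3)*25 = -3*(-25) = 75)
(t + E)*h = (-9/31 + 75)*0 = (2316/31)*0 = 0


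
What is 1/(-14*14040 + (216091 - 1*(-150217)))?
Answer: 1/169748 ≈ 5.8911e-6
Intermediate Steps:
1/(-14*14040 + (216091 - 1*(-150217))) = 1/(-196560 + (216091 + 150217)) = 1/(-196560 + 366308) = 1/169748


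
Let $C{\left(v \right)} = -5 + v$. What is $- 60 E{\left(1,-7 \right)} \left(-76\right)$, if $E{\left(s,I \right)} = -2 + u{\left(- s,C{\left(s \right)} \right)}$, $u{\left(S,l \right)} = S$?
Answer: $-13680$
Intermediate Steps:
$E{\left(s,I \right)} = -2 - s$
$- 60 E{\left(1,-7 \right)} \left(-76\right) = - 60 \left(-2 - 1\right) \left(-76\right) = \left(-60\right) \left(-3\right) \left(-76\right) = 180 \left(-76\right) = -13680$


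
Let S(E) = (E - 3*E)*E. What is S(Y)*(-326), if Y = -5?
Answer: 16300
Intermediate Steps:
S(E) = -2*E**2 (S(E) = (-2*E)*E = -2*E**2)
S(Y)*(-326) = -2*(-5)**2*(-326) = -2*25*(-326) = -50*(-326) = 16300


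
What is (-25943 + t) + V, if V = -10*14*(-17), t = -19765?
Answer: -43328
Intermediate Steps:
V = 2380 (V = -140*(-17) = 2380)
(-25943 + t) + V = (-25943 - 19765) + 2380 = -45708 + 2380 = -43328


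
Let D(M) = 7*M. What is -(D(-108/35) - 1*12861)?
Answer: 64413/5 ≈ 12883.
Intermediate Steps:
-(D(-108/35) - 1*12861) = -(7*(-108/35) - 1*12861) = -(7*(-108*1/35) - 12861) = -(7*(-108/35) - 12861) = -(-108/5 - 12861) = -1*(-64413/5) = 64413/5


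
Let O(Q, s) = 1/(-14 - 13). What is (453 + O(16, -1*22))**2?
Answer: 149572900/729 ≈ 2.0518e+5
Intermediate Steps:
O(Q, s) = -1/27 (O(Q, s) = 1/(-27) = -1/27)
(453 + O(16, -1*22))**2 = (453 - 1/27)**2 = (12230/27)**2 = 149572900/729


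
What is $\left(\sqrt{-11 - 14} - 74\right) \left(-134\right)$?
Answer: $9916 - 670 i \approx 9916.0 - 670.0 i$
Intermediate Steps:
$\left(\sqrt{-11 - 14} - 74\right) \left(-134\right) = \left(\sqrt{-25} - 74\right) \left(-134\right) = \left(5 i - 74\right) \left(-134\right) = \left(-74 + 5 i\right) \left(-134\right) = 9916 - 670 i$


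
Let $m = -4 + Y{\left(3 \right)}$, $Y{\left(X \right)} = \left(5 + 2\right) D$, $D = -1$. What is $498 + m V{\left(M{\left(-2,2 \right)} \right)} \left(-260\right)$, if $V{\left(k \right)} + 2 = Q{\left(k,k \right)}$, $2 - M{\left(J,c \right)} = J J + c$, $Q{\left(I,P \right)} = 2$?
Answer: $498$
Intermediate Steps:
$Y{\left(X \right)} = -7$ ($Y{\left(X \right)} = \left(5 + 2\right) \left(-1\right) = 7 \left(-1\right) = -7$)
$M{\left(J,c \right)} = 2 - c - J^{2}$ ($M{\left(J,c \right)} = 2 - \left(J J + c\right) = 2 - \left(J^{2} + c\right) = 2 - \left(c + J^{2}\right) = 2 - c - J^{2}$)
$V{\left(k \right)} = 0$ ($V{\left(k \right)} = -2 + 2 = 0$)
$m = -11$ ($m = -4 - 7 = -11$)
$498 + m V{\left(M{\left(-2,2 \right)} \right)} \left(-260\right) = 498 + \left(-11\right) 0 \left(-260\right) = 498 + 0 \left(-260\right) = 498 + 0 = 498$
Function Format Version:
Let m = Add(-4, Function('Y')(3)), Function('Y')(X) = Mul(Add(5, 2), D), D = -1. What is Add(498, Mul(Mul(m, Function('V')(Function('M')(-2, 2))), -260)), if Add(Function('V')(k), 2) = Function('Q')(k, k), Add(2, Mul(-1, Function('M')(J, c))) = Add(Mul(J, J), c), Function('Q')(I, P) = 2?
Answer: 498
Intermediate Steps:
Function('Y')(X) = -7 (Function('Y')(X) = Mul(Add(5, 2), -1) = Mul(7, -1) = -7)
Function('M')(J, c) = Add(2, Mul(-1, c), Mul(-1, Pow(J, 2))) (Function('M')(J, c) = Add(2, Mul(-1, Add(Mul(J, J), c))) = Add(2, Mul(-1, Add(Pow(J, 2), c))) = Add(2, Mul(-1, Add(c, Pow(J, 2)))) = Add(2, Add(Mul(-1, c), Mul(-1, Pow(J, 2)))) = Add(2, Mul(-1, c), Mul(-1, Pow(J, 2))))
Function('V')(k) = 0 (Function('V')(k) = Add(-2, 2) = 0)
m = -11 (m = Add(-4, -7) = -11)
Add(498, Mul(Mul(m, Function('V')(Function('M')(-2, 2))), -260)) = Add(498, Mul(Mul(-11, 0), -260)) = Add(498, Mul(0, -260)) = Add(498, 0) = 498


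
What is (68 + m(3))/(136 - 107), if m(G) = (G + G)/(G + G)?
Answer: 69/29 ≈ 2.3793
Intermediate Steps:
m(G) = 1 (m(G) = (2*G)/((2*G)) = (2*G)*(1/(2*G)) = 1)
(68 + m(3))/(136 - 107) = (68 + 1)/(136 - 107) = 69/29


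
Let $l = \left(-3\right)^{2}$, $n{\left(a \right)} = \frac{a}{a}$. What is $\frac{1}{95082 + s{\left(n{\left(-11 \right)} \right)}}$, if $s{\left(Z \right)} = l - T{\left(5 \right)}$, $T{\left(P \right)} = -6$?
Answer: $\frac{1}{95097} \approx 1.0516 \cdot 10^{-5}$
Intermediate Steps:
$n{\left(a \right)} = 1$
$l = 9$
$s{\left(Z \right)} = 15$ ($s{\left(Z \right)} = 9 - -6 = 9 + 6 = 15$)
$\frac{1}{95082 + s{\left(n{\left(-11 \right)} \right)}} = \frac{1}{95082 + 15} = \frac{1}{95097}$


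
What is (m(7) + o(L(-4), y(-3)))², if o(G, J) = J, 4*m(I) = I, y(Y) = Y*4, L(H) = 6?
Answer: 1681/16 ≈ 105.06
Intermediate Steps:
y(Y) = 4*Y
m(I) = I/4
(m(7) + o(L(-4), y(-3)))² = ((¼)*7 + 4*(-3))² = (7/4 - 12)² = (-41/4)² = 1681/16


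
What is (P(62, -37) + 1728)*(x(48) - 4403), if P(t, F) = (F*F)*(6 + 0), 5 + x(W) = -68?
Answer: -44500392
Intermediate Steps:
x(W) = -73 (x(W) = -5 - 68 = -73)
P(t, F) = 6*F**2 (P(t, F) = F**2*6 = 6*F**2)
(P(62, -37) + 1728)*(x(48) - 4403) = (6*(-37)**2 + 1728)*(-73 - 4403) = (6*1369 + 1728)*(-4476) = (8214 + 1728)*(-4476) = 9942*(-4476) = -44500392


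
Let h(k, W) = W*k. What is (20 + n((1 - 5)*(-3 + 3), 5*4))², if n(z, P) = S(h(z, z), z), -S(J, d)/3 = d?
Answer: 400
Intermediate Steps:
S(J, d) = -3*d
n(z, P) = -3*z
(20 + n((1 - 5)*(-3 + 3), 5*4))² = (20 - 3*(1 - 5)*(-3 + 3))² = (20 - (-12)*0)² = (20 - 3*0)² = (20 + 0)² = 20² = 400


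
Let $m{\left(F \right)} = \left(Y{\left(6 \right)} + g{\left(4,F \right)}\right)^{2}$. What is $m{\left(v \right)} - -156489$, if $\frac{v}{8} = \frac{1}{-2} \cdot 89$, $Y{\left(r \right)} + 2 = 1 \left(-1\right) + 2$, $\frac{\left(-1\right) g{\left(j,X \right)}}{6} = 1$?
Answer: $156538$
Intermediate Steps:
$g{\left(j,X \right)} = -6$ ($g{\left(j,X \right)} = \left(-6\right) 1 = -6$)
$Y{\left(r \right)} = -1$ ($Y{\left(r \right)} = -2 + \left(1 \left(-1\right) + 2\right) = -2 + \left(-1 + 2\right) = -2 + 1 = -1$)
$v = -356$ ($v = 8 \frac{1}{-2} \cdot 89 = 8 \left(\left(- \frac{1}{2}\right) 89\right) = 8 \left(- \frac{89}{2}\right) = -356$)
$m{\left(F \right)} = 49$ ($m{\left(F \right)} = \left(-1 - 6\right)^{2} = \left(-7\right)^{2} = 49$)
$m{\left(v \right)} - -156489 = 49 - -156489 = 49 + 156489 = 156538$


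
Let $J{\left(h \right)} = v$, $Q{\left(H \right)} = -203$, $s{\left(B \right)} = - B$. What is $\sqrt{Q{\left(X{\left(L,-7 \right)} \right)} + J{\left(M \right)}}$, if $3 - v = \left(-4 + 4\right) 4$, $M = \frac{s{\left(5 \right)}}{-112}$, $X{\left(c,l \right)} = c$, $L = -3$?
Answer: $10 i \sqrt{2} \approx 14.142 i$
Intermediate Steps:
$M = \frac{5}{112}$ ($M = \frac{\left(-1\right) 5}{-112} = \left(-5\right) \left(- \frac{1}{112}\right) = \frac{5}{112} \approx 0.044643$)
$v = 3$ ($v = 3 - \left(-4 + 4\right) 4 = 3 - 0 \cdot 4 = 3 - 0 = 3 + 0 = 3$)
$J{\left(h \right)} = 3$
$\sqrt{Q{\left(X{\left(L,-7 \right)} \right)} + J{\left(M \right)}} = \sqrt{-203 + 3} = \sqrt{-200} = 10 i \sqrt{2}$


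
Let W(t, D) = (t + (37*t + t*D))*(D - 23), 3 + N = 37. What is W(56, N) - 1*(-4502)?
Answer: 48854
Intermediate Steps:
N = 34 (N = -3 + 37 = 34)
W(t, D) = (-23 + D)*(38*t + D*t) (W(t, D) = (t + (37*t + D*t))*(-23 + D) = (38*t + D*t)*(-23 + D) = (-23 + D)*(38*t + D*t))
W(56, N) - 1*(-4502) = 56*(-874 + 34² + 15*34) - 1*(-4502) = 56*(-874 + 1156 + 510) + 4502 = 56*792 + 4502 = 44352 + 4502 = 48854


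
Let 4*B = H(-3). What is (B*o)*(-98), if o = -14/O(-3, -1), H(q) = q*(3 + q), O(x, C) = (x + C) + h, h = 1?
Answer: 0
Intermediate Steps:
O(x, C) = 1 + C + x (O(x, C) = (x + C) + 1 = (C + x) + 1 = 1 + C + x)
o = 14/3 (o = -14/(1 - 1 - 3) = -14/(-3) = -14*(-⅓) = 14/3 ≈ 4.6667)
B = 0 (B = (-3*(3 - 3))/4 = (-3*0)/4 = (¼)*0 = 0)
(B*o)*(-98) = (0*(14/3))*(-98) = 0*(-98) = 0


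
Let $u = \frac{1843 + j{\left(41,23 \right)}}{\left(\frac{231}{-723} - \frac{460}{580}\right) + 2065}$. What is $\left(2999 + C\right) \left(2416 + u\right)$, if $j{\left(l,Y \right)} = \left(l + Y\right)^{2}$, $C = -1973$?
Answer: $\frac{35798290571790}{14424509} \approx 2.4818 \cdot 10^{6}$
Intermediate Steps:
$j{\left(l,Y \right)} = \left(Y + l\right)^{2}$
$u = \frac{41507671}{14424509}$ ($u = \frac{1843 + \left(23 + 41\right)^{2}}{\left(\frac{231}{-723} - \frac{460}{580}\right) + 2065} = \frac{1843 + 64^{2}}{\left(231 \left(- \frac{1}{723}\right) - \frac{23}{29}\right) + 2065} = \frac{1843 + 4096}{\left(- \frac{77}{241} - \frac{23}{29}\right) + 2065} = \frac{5939}{- \frac{7776}{6989} + 2065} = \frac{5939}{\frac{14424509}{6989}} = 5939 \cdot \frac{6989}{14424509} = \frac{41507671}{14424509} \approx 2.8776$)
$\left(2999 + C\right) \left(2416 + u\right) = \left(2999 - 1973\right) \left(2416 + \frac{41507671}{14424509}\right) = 1026 \cdot \frac{34891121415}{14424509} = \frac{35798290571790}{14424509}$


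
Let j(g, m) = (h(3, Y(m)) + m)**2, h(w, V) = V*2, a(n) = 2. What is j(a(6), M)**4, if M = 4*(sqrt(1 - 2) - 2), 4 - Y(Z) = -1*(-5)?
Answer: -180203264 - 17633280*I ≈ -1.802e+8 - 1.7633e+7*I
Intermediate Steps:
Y(Z) = -1 (Y(Z) = 4 - (-1)*(-5) = 4 - 1*5 = 4 - 5 = -1)
h(w, V) = 2*V
M = -8 + 4*I (M = 4*(sqrt(-1) - 2) = 4*(I - 2) = 4*(-2 + I) = -8 + 4*I ≈ -8.0 + 4.0*I)
j(g, m) = (-2 + m)**2 (j(g, m) = (2*(-1) + m)**2 = (-2 + m)**2)
j(a(6), M)**4 = ((-2 + (-8 + 4*I))**2)**4 = ((-10 + 4*I)**2)**4 = (-10 + 4*I)**8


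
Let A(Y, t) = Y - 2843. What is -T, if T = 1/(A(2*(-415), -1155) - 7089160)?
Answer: 1/7092833 ≈ 1.4099e-7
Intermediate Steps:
A(Y, t) = -2843 + Y
T = -1/7092833 (T = 1/((-2843 + 2*(-415)) - 7089160) = 1/((-2843 - 830) - 7089160) = 1/(-3673 - 7089160) = 1/(-7092833) = -1/7092833 ≈ -1.4099e-7)
-T = -1*(-1/7092833) = 1/7092833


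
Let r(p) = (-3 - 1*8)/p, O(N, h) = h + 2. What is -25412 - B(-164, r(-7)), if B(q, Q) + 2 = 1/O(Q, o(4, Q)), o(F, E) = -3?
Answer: -25409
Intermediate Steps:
O(N, h) = 2 + h
r(p) = -11/p (r(p) = (-3 - 8)/p = -11/p)
B(q, Q) = -3 (B(q, Q) = -2 + 1/(2 - 3) = -2 + 1/(-1) = -2 - 1 = -3)
-25412 - B(-164, r(-7)) = -25412 - 1*(-3) = -25412 + 3 = -25409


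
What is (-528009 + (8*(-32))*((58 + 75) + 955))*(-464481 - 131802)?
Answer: 480924301971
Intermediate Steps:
(-528009 + (8*(-32))*((58 + 75) + 955))*(-464481 - 131802) = (-528009 - 256*(133 + 955))*(-596283) = (-528009 - 256*1088)*(-596283) = (-528009 - 278528)*(-596283) = -806537*(-596283) = 480924301971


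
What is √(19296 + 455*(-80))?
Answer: 4*I*√1069 ≈ 130.78*I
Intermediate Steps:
√(19296 + 455*(-80)) = √(19296 - 36400) = √(-17104) = 4*I*√1069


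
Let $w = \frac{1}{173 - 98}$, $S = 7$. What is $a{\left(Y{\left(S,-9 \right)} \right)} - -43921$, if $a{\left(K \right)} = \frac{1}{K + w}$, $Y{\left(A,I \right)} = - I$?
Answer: $\frac{29690671}{676} \approx 43921.0$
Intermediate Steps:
$w = \frac{1}{75} \approx 0.013333$
$a{\left(K \right)} = \frac{1}{\frac{1}{75} + K}$ ($a{\left(K \right)} = \frac{1}{K + \frac{1}{75}} = \frac{1}{\frac{1}{75} + K}$)
$a{\left(Y{\left(S,-9 \right)} \right)} - -43921 = \frac{75}{1 + 75 \left(\left(-1\right) \left(-9\right)\right)} - -43921 = \frac{75}{1 + 75 \cdot 9} + 43921 = \frac{75}{1 + 675} + 43921 = \frac{75}{676} + 43921 = \frac{29690671}{676}$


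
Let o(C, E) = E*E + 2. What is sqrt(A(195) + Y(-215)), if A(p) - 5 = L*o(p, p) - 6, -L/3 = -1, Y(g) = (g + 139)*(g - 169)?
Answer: 44*sqrt(74) ≈ 378.50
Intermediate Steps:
Y(g) = (-169 + g)*(139 + g) (Y(g) = (139 + g)*(-169 + g) = (-169 + g)*(139 + g))
o(C, E) = 2 + E**2 (o(C, E) = E**2 + 2 = 2 + E**2)
L = 3 (L = -3*(-1) = 3)
A(p) = 5 + 3*p**2 (A(p) = 5 + (3*(2 + p**2) - 6) = 5 + ((6 + 3*p**2) - 6) = 5 + 3*p**2)
sqrt(A(195) + Y(-215)) = sqrt((5 + 3*195**2) + (-23491 + (-215)**2 - 30*(-215))) = sqrt((5 + 3*38025) + (-23491 + 46225 + 6450)) = sqrt((5 + 114075) + 29184) = sqrt(114080 + 29184) = sqrt(143264) = 44*sqrt(74)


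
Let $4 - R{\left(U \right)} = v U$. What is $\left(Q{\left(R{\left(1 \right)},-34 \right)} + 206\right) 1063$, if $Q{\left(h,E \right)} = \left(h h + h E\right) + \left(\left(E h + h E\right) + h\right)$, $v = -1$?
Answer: $-291262$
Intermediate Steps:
$R{\left(U \right)} = 4 + U$ ($R{\left(U \right)} = 4 - - U = 4 + U$)
$Q{\left(h,E \right)} = h + h^{2} + 3 E h$ ($Q{\left(h,E \right)} = \left(h^{2} + E h\right) + \left(\left(E h + E h\right) + h\right) = \left(h^{2} + E h\right) + \left(2 E h + h\right) = \left(h^{2} + E h\right) + \left(h + 2 E h\right) = h + h^{2} + 3 E h$)
$\left(Q{\left(R{\left(1 \right)},-34 \right)} + 206\right) 1063 = \left(\left(4 + 1\right) \left(1 + \left(4 + 1\right) + 3 \left(-34\right)\right) + 206\right) 1063 = \left(5 \left(1 + 5 - 102\right) + 206\right) 1063 = \left(5 \left(-96\right) + 206\right) 1063 = \left(-480 + 206\right) 1063 = \left(-274\right) 1063 = -291262$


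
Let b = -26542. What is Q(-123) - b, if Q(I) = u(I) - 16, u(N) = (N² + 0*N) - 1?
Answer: 41654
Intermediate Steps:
u(N) = -1 + N² (u(N) = (N² + 0) - 1 = N² - 1 = -1 + N²)
Q(I) = -17 + I² (Q(I) = (-1 + I²) - 16 = -17 + I²)
Q(-123) - b = (-17 + (-123)²) - 1*(-26542) = (-17 + 15129) + 26542 = 15112 + 26542 = 41654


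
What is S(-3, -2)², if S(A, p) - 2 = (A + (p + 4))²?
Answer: 9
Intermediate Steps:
S(A, p) = 2 + (4 + A + p)² (S(A, p) = 2 + (A + (p + 4))² = 2 + (A + (4 + p))² = 2 + (4 + A + p)²)
S(-3, -2)² = (2 + (4 - 3 - 2)²)² = (2 + (-1)²)² = (2 + 1)² = 3² = 9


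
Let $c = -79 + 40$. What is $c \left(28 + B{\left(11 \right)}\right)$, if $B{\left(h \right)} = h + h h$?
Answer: $-6240$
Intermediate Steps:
$B{\left(h \right)} = h + h^{2}$
$c = -39$
$c \left(28 + B{\left(11 \right)}\right) = - 39 \left(28 + 11 \left(1 + 11\right)\right) = - 39 \left(28 + 11 \cdot 12\right) = - 39 \left(28 + 132\right) = \left(-39\right) 160 = -6240$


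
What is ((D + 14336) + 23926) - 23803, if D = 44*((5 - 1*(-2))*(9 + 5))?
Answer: 18771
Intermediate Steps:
D = 4312 (D = 44*((5 + 2)*14) = 44*(7*14) = 44*98 = 4312)
((D + 14336) + 23926) - 23803 = ((4312 + 14336) + 23926) - 23803 = (18648 + 23926) - 23803 = 42574 - 23803 = 18771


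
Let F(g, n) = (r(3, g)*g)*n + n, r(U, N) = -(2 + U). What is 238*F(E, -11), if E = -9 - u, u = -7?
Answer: -28798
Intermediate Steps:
r(U, N) = -2 - U
E = -2 (E = -9 - 1*(-7) = -9 + 7 = -2)
F(g, n) = n - 5*g*n (F(g, n) = ((-2 - 1*3)*g)*n + n = ((-2 - 3)*g)*n + n = (-5*g)*n + n = -5*g*n + n = n - 5*g*n)
238*F(E, -11) = 238*(-11*(1 - 5*(-2))) = 238*(-11*(1 + 10)) = 238*(-11*11) = 238*(-121) = -28798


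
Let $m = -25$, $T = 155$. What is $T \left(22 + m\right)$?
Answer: $-465$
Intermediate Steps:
$T \left(22 + m\right) = 155 \left(22 - 25\right) = 155 \left(-3\right) = -465$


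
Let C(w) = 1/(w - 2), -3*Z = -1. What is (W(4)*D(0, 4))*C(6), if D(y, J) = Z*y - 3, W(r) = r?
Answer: -3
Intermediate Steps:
Z = ⅓ (Z = -⅓*(-1) = ⅓ ≈ 0.33333)
C(w) = 1/(-2 + w)
D(y, J) = -3 + y/3 (D(y, J) = y/3 - 3 = -3 + y/3)
(W(4)*D(0, 4))*C(6) = (4*(-3 + (⅓)*0))/(-2 + 6) = (4*(-3 + 0))/4 = (4*(-3))*(¼) = -12*¼ = -3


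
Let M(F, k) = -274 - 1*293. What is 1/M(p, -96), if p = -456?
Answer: -1/567 ≈ -0.0017637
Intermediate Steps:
M(F, k) = -567 (M(F, k) = -274 - 293 = -567)
1/M(p, -96) = 1/(-567) = -1/567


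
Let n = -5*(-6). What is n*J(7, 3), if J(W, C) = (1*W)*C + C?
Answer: 720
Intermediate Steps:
J(W, C) = C + C*W (J(W, C) = W*C + C = C*W + C = C + C*W)
n = 30
n*J(7, 3) = 30*(3*(1 + 7)) = 30*(3*8) = 30*24 = 720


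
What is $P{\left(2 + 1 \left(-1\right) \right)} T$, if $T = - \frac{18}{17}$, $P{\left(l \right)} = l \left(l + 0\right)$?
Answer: $- \frac{18}{17} \approx -1.0588$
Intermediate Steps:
$P{\left(l \right)} = l^{2}$ ($P{\left(l \right)} = l l = l^{2}$)
$T = - \frac{18}{17}$ ($T = \left(-18\right) \frac{1}{17} = - \frac{18}{17} \approx -1.0588$)
$P{\left(2 + 1 \left(-1\right) \right)} T = \left(2 + 1 \left(-1\right)\right)^{2} \left(- \frac{18}{17}\right) = \left(2 - 1\right)^{2} \left(- \frac{18}{17}\right) = 1^{2} \left(- \frac{18}{17}\right) = 1 \left(- \frac{18}{17}\right) = - \frac{18}{17}$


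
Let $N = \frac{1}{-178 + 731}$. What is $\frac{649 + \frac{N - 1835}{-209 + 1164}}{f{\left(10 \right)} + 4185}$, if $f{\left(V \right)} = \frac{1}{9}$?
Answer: $\frac{3075586929}{19891979590} \approx 0.15461$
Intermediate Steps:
$f{\left(V \right)} = \frac{1}{9}$
$N = \frac{1}{553} \approx 0.0018083$
$\frac{649 + \frac{N - 1835}{-209 + 1164}}{f{\left(10 \right)} + 4185} = \frac{649 + \frac{\frac{1}{553} - 1835}{-209 + 1164}}{\frac{1}{9} + 4185} = \frac{649 - \frac{1014754}{553 \cdot 955}}{\frac{37666}{9}} = \left(649 - \frac{1014754}{528115}\right) \frac{9}{37666} = \frac{341731881}{528115} \cdot \frac{9}{37666} = \frac{3075586929}{19891979590}$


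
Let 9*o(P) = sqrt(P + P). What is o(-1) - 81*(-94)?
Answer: 7614 + I*sqrt(2)/9 ≈ 7614.0 + 0.15713*I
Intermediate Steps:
o(P) = sqrt(2)*sqrt(P)/9 (o(P) = sqrt(P + P)/9 = sqrt(2*P)/9 = (sqrt(2)*sqrt(P))/9 = sqrt(2)*sqrt(P)/9)
o(-1) - 81*(-94) = sqrt(2)*sqrt(-1)/9 - 81*(-94) = sqrt(2)*I/9 + 7614 = I*sqrt(2)/9 + 7614 = 7614 + I*sqrt(2)/9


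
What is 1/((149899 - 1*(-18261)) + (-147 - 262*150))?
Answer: 1/128713 ≈ 7.7692e-6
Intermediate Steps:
1/((149899 - 1*(-18261)) + (-147 - 262*150)) = 1/((149899 + 18261) + (-147 - 39300)) = 1/(168160 - 39447) = 1/128713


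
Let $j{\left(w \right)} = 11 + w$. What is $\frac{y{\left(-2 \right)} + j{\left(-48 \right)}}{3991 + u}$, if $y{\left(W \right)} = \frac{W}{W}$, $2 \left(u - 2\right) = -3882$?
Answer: $- \frac{1}{57} \approx -0.017544$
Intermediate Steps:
$u = -1939$ ($u = 2 + \frac{1}{2} \left(-3882\right) = 2 - 1941 = -1939$)
$y{\left(W \right)} = 1$
$\frac{y{\left(-2 \right)} + j{\left(-48 \right)}}{3991 + u} = \frac{1 + \left(11 - 48\right)}{3991 - 1939} = \frac{1 - 37}{2052} = \left(-36\right) \frac{1}{2052} = - \frac{1}{57}$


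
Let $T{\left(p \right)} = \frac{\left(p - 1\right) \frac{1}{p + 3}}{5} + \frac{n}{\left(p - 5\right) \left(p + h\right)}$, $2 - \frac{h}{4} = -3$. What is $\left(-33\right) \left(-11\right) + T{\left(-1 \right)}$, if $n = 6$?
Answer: $\frac{34461}{95} \approx 362.75$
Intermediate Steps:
$h = 20$ ($h = 8 - -12 = 8 + 12 = 20$)
$T{\left(p \right)} = \frac{6}{\left(-5 + p\right) \left(20 + p\right)} + \frac{-1 + p}{5 \left(3 + p\right)}$ ($T{\left(p \right)} = \frac{\left(p - 1\right) \frac{1}{p + 3}}{5} + \frac{6}{\left(p - 5\right) \left(p + 20\right)} = \frac{-1 + p}{3 + p} \frac{1}{5} + \frac{6}{\left(-5 + p\right) \left(20 + p\right)} = \frac{-1 + p}{3 + p} \frac{1}{5} + 6 \frac{1}{\left(-5 + p\right) \left(20 + p\right)} = \frac{-1 + p}{5 \left(3 + p\right)} + \frac{6}{\left(-5 + p\right) \left(20 + p\right)} = \frac{6}{\left(-5 + p\right) \left(20 + p\right)} + \frac{-1 + p}{5 \left(3 + p\right)}$)
$\left(-33\right) \left(-11\right) + T{\left(-1 \right)} = \left(-33\right) \left(-11\right) + \frac{190 + \left(-1\right)^{3} - -85 + 14 \left(-1\right)^{2}}{5 \left(-300 + \left(-1\right)^{3} - -55 + 18 \left(-1\right)^{2}\right)} = 363 + \frac{190 - 1 + 85 + 14 \cdot 1}{5 \left(-300 - 1 + 55 + 18 \cdot 1\right)} = 363 + \frac{190 - 1 + 85 + 14}{5 \left(-300 - 1 + 55 + 18\right)} = 363 + \frac{1}{5} \frac{1}{-228} \cdot 288 = 363 + \frac{1}{5} \left(- \frac{1}{228}\right) 288 = 363 - \frac{24}{95} = \frac{34461}{95}$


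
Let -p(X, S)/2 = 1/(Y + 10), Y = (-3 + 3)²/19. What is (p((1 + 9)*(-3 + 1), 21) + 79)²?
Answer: 155236/25 ≈ 6209.4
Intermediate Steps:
Y = 0 (Y = 0²*(1/19) = 0*(1/19) = 0)
p(X, S) = -⅕ (p(X, S) = -2/(0 + 10) = -2/10 = -2*⅒ = -⅕)
(p((1 + 9)*(-3 + 1), 21) + 79)² = (-⅕ + 79)² = (394/5)² = 155236/25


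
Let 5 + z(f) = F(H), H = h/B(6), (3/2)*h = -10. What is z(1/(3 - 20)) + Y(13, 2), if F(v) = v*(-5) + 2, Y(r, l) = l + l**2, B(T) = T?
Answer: 77/9 ≈ 8.5556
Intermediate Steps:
h = -20/3 (h = (2/3)*(-10) = -20/3 ≈ -6.6667)
H = -10/9 (H = -20/3/6 = -20/3*1/6 = -10/9 ≈ -1.1111)
F(v) = 2 - 5*v (F(v) = -5*v + 2 = 2 - 5*v)
z(f) = 23/9 (z(f) = -5 + (2 - 5*(-10/9)) = -5 + (2 + 50/9) = -5 + 68/9 = 23/9)
z(1/(3 - 20)) + Y(13, 2) = 23/9 + 2*(1 + 2) = 23/9 + 2*3 = 23/9 + 6 = 77/9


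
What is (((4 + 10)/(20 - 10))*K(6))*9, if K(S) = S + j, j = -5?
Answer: 63/5 ≈ 12.600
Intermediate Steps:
K(S) = -5 + S (K(S) = S - 5 = -5 + S)
(((4 + 10)/(20 - 10))*K(6))*9 = (((4 + 10)/(20 - 10))*(-5 + 6))*9 = ((14/10)*1)*9 = ((14*(⅒))*1)*9 = ((7/5)*1)*9 = (7/5)*9 = 63/5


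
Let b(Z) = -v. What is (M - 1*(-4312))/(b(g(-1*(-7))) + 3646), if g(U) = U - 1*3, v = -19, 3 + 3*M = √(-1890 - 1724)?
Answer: 4311/3665 + I*√3614/10995 ≈ 1.1763 + 0.0054676*I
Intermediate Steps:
M = -1 + I*√3614/3 (M = -1 + √(-1890 - 1724)/3 = -1 + √(-3614)/3 = -1 + (I*√3614)/3 = -1 + I*√3614/3 ≈ -1.0 + 20.039*I)
g(U) = -3 + U (g(U) = U - 3 = -3 + U)
b(Z) = 19 (b(Z) = -1*(-19) = 19)
(M - 1*(-4312))/(b(g(-1*(-7))) + 3646) = ((-1 + I*√3614/3) - 1*(-4312))/(19 + 3646) = ((-1 + I*√3614/3) + 4312)/3665 = (4311 + I*√3614/3)*(1/3665) = 4311/3665 + I*√3614/10995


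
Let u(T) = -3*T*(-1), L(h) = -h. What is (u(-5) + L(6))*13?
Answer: -273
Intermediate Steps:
u(T) = 3*T
(u(-5) + L(6))*13 = (3*(-5) - 1*6)*13 = (-15 - 6)*13 = -21*13 = -273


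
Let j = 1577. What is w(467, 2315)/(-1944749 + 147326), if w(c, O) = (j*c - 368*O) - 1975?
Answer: 117436/1797423 ≈ 0.065336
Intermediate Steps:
w(c, O) = -1975 - 368*O + 1577*c (w(c, O) = (1577*c - 368*O) - 1975 = (-368*O + 1577*c) - 1975 = -1975 - 368*O + 1577*c)
w(467, 2315)/(-1944749 + 147326) = (-1975 - 368*2315 + 1577*467)/(-1944749 + 147326) = (-1975 - 851920 + 736459)/(-1797423) = -117436*(-1/1797423) = 117436/1797423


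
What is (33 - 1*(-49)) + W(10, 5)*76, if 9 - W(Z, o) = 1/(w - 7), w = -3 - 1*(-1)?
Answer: 6970/9 ≈ 774.44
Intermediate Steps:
w = -2 (w = -3 + 1 = -2)
W(Z, o) = 82/9 (W(Z, o) = 9 - 1/(-2 - 7) = 9 - 1/(-9) = 9 - 1*(-⅑) = 9 + ⅑ = 82/9)
(33 - 1*(-49)) + W(10, 5)*76 = (33 - 1*(-49)) + (82/9)*76 = (33 + 49) + 6232/9 = 82 + 6232/9 = 6970/9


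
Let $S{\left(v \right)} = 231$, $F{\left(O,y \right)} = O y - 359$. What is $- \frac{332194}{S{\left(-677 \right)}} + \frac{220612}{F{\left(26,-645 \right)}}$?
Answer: $- \frac{820158914}{565257} \approx -1450.9$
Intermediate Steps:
$F{\left(O,y \right)} = -359 + O y$
$- \frac{332194}{S{\left(-677 \right)}} + \frac{220612}{F{\left(26,-645 \right)}} = - \frac{332194}{231} + \frac{220612}{-359 + 26 \left(-645\right)} = \left(-332194\right) \frac{1}{231} + \frac{220612}{-359 - 16770} = - \frac{332194}{231} + \frac{220612}{-17129} = - \frac{332194}{231} + 220612 \left(- \frac{1}{17129}\right) = - \frac{332194}{231} - \frac{31516}{2447} = - \frac{820158914}{565257}$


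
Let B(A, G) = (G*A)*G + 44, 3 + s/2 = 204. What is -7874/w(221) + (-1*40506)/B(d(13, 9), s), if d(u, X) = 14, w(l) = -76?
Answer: 1113240409/10746875 ≈ 103.59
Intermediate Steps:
s = 402 (s = -6 + 2*204 = -6 + 408 = 402)
B(A, G) = 44 + A*G² (B(A, G) = (A*G)*G + 44 = A*G² + 44 = 44 + A*G²)
-7874/w(221) + (-1*40506)/B(d(13, 9), s) = -7874/(-76) + (-1*40506)/(44 + 14*402²) = -7874*(-1/76) - 40506/(44 + 14*161604) = 3937/38 - 40506/(44 + 2262456) = 3937/38 - 40506/2262500 = 3937/38 - 40506*1/2262500 = 3937/38 - 20253/1131250 = 1113240409/10746875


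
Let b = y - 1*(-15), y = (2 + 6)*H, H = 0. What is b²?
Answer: 225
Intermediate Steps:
y = 0 (y = (2 + 6)*0 = 8*0 = 0)
b = 15 (b = 0 - 1*(-15) = 0 + 15 = 15)
b² = 15² = 225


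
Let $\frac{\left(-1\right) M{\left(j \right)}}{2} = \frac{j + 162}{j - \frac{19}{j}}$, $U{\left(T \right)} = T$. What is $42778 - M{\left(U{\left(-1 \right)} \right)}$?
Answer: $\frac{385163}{9} \approx 42796.0$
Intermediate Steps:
$M{\left(j \right)} = - \frac{2 \left(162 + j\right)}{j - \frac{19}{j}}$ ($M{\left(j \right)} = - 2 \frac{j + 162}{j - \frac{19}{j}} = - 2 \frac{162 + j}{j - \frac{19}{j}} = - \frac{2 \left(162 + j\right)}{j - \frac{19}{j}}$)
$42778 - M{\left(U{\left(-1 \right)} \right)} = 42778 - \left(-2\right) \left(-1\right) \frac{1}{-19 + \left(-1\right)^{2}} \left(162 - 1\right) = 42778 - \left(-2\right) \left(-1\right) \frac{1}{-19 + 1} \cdot 161 = 42778 - \left(-2\right) \left(-1\right) \frac{1}{-18} \cdot 161 = 42778 - \left(-2\right) \left(-1\right) \left(- \frac{1}{18}\right) 161 = 42778 - - \frac{161}{9} = 42778 + \frac{161}{9} = \frac{385163}{9}$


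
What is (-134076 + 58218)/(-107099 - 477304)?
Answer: 25286/194801 ≈ 0.12980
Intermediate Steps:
(-134076 + 58218)/(-107099 - 477304) = -75858/(-584403) = -75858*(-1/584403) = 25286/194801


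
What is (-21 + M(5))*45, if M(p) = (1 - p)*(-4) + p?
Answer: 0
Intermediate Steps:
M(p) = -4 + 5*p (M(p) = (-4 + 4*p) + p = -4 + 5*p)
(-21 + M(5))*45 = (-21 + (-4 + 5*5))*45 = (-21 + (-4 + 25))*45 = (-21 + 21)*45 = 0*45 = 0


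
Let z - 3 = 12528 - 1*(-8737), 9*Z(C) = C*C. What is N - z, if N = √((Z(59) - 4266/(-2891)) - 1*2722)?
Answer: -21268 + I*√3582583427/1239 ≈ -21268.0 + 48.309*I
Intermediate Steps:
Z(C) = C²/9 (Z(C) = (C*C)/9 = C²/9)
z = 21268 (z = 3 + (12528 - 1*(-8737)) = 3 + (12528 + 8737) = 3 + 21265 = 21268)
N = I*√3582583427/1239 (N = √(((⅑)*59² - 4266/(-2891)) - 1*2722) = √(((⅑)*3481 - 4266*(-1/2891)) - 2722) = √((3481/9 + 4266/2891) - 2722) = √(10101965/26019 - 2722) = √(-60721753/26019) = I*√3582583427/1239 ≈ 48.309*I)
N - z = I*√3582583427/1239 - 1*21268 = I*√3582583427/1239 - 21268 = -21268 + I*√3582583427/1239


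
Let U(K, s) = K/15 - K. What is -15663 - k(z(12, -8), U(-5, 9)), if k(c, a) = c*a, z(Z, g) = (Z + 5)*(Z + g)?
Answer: -47941/3 ≈ -15980.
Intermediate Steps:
U(K, s) = -14*K/15 (U(K, s) = K*(1/15) - K = K/15 - K = -14*K/15)
z(Z, g) = (5 + Z)*(Z + g)
k(c, a) = a*c
-15663 - k(z(12, -8), U(-5, 9)) = -15663 - (-14/15*(-5))*(12² + 5*12 + 5*(-8) + 12*(-8)) = -15663 - 14*(144 + 60 - 40 - 96)/3 = -15663 - 14*68/3 = -15663 - 1*952/3 = -15663 - 952/3 = -47941/3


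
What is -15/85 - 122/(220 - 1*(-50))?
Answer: -1442/2295 ≈ -0.62832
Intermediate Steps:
-15/85 - 122/(220 - 1*(-50)) = -15*1/85 - 122/(220 + 50) = -3/17 - 122/270 = -3/17 - 122*1/270 = -3/17 - 61/135 = -1442/2295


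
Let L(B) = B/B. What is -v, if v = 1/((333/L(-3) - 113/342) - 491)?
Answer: 342/54149 ≈ 0.0063159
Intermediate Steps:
L(B) = 1
v = -342/54149 (v = 1/((333/1 - 113/342) - 491) = 1/((333*1 - 113*1/342) - 491) = 1/((333 - 113/342) - 491) = 1/(113773/342 - 491) = 1/(-54149/342) = -342/54149 ≈ -0.0063159)
-v = -1*(-342/54149) = 342/54149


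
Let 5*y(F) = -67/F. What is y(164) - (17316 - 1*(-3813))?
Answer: -17325847/820 ≈ -21129.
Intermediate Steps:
y(F) = -67/(5*F) (y(F) = (-67/F)/5 = -67/(5*F))
y(164) - (17316 - 1*(-3813)) = -67/5/164 - (17316 - 1*(-3813)) = -67/5*1/164 - (17316 + 3813) = -67/820 - 1*21129 = -67/820 - 21129 = -17325847/820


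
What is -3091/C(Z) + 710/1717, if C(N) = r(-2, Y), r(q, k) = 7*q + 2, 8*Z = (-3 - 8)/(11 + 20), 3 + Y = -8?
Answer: 5315767/20604 ≈ 258.00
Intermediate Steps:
Y = -11 (Y = -3 - 8 = -11)
Z = -11/248 (Z = ((-3 - 8)/(11 + 20))/8 = (-11/31)/8 = (-11*1/31)/8 = (1/8)*(-11/31) = -11/248 ≈ -0.044355)
r(q, k) = 2 + 7*q
C(N) = -12 (C(N) = 2 + 7*(-2) = 2 - 14 = -12)
-3091/C(Z) + 710/1717 = -3091/(-12) + 710/1717 = -3091*(-1/12) + 710*(1/1717) = 3091/12 + 710/1717 = 5315767/20604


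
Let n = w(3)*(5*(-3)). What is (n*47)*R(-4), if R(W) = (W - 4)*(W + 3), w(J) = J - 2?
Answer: -5640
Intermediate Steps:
w(J) = -2 + J
R(W) = (-4 + W)*(3 + W)
n = -15 (n = (-2 + 3)*(5*(-3)) = 1*(-15) = -15)
(n*47)*R(-4) = (-15*47)*(-12 + (-4)**2 - 1*(-4)) = -705*(-12 + 16 + 4) = -705*8 = -5640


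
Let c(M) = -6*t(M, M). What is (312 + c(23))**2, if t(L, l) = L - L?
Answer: 97344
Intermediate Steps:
t(L, l) = 0
c(M) = 0 (c(M) = -6*0 = 0)
(312 + c(23))**2 = (312 + 0)**2 = 312**2 = 97344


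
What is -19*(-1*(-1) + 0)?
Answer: -19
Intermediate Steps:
-19*(-1*(-1) + 0) = -19*(1 + 0) = -19*1 = -19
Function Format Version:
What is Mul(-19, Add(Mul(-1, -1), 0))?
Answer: -19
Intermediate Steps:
Mul(-19, Add(Mul(-1, -1), 0)) = Mul(-19, Add(1, 0)) = Mul(-19, 1) = -19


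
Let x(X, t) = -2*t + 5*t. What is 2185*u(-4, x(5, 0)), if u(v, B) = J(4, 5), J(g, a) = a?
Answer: 10925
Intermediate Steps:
x(X, t) = 3*t
u(v, B) = 5
2185*u(-4, x(5, 0)) = 2185*5 = 10925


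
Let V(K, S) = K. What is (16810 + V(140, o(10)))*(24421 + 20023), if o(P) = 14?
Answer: 753325800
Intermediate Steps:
(16810 + V(140, o(10)))*(24421 + 20023) = (16810 + 140)*(24421 + 20023) = 16950*44444 = 753325800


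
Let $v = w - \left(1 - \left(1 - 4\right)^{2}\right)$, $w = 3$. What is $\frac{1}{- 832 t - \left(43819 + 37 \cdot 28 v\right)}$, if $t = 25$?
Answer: $- \frac{1}{76015} \approx -1.3155 \cdot 10^{-5}$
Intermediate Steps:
$v = 11$ ($v = 3 - \left(1 - \left(1 - 4\right)^{2}\right) = 3 - \left(1 - \left(-3\right)^{2}\right) = 3 + \left(9 - 1\right) = 3 + 8 = 11$)
$\frac{1}{- 832 t - \left(43819 + 37 \cdot 28 v\right)} = \frac{1}{\left(-832\right) 25 - \left(43819 + 37 \cdot 28 \cdot 11\right)} = \frac{1}{-20800 - \left(43819 + 1036 \cdot 11\right)} = \frac{1}{-20800 - 55215} = \frac{1}{-76015} = - \frac{1}{76015}$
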